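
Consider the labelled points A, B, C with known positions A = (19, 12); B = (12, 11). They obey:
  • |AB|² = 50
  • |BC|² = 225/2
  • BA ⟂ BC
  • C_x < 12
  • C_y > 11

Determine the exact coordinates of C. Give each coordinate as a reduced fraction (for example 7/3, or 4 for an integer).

1. C_x = 21/2  [[BA ⟂ BC ⇒ 7x+1y-95=0] ∩ [|C−(12, 11)|²=225/2]]
2. C_y = 43/2  [[BA ⟂ BC ⇒ 7x+1y-95=0] ∩ [|C−(12, 11)|²=225/2]]
   so C = (21/2, 43/2)

C = (21/2, 43/2)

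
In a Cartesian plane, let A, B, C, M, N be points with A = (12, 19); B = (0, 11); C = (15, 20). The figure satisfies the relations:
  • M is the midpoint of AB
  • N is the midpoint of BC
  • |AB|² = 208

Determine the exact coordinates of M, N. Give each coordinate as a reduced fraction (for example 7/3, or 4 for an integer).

M = (6, 15)
N = (15/2, 31/2)

1. M_x = 6  [2·M = A+B = (12, 19)+(0, 11)]
2. M_y = 15  [2·M = A+B = (12, 19)+(0, 11)]
   so M = (6, 15)
3. N_x = 15/2  [2·N = B+C = (0, 11)+(15, 20)]
4. N_y = 31/2  [2·N = B+C = (0, 11)+(15, 20)]
   so N = (15/2, 31/2)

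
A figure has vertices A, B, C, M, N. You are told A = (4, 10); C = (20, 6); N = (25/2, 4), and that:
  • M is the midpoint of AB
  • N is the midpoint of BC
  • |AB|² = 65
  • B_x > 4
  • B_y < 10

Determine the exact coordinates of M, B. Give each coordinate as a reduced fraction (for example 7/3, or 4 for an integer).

1. B_x = 5  [B = 2·N−C = 2·(25/2, 4)−(20, 6)]
2. B_y = 2  [B = 2·N−C = 2·(25/2, 4)−(20, 6)]
   so B = (5, 2)
3. M_x = 9/2  [2·M = A+B = (4, 10)+(5, 2)]
4. M_y = 6  [2·M = A+B = (4, 10)+(5, 2)]
   so M = (9/2, 6)

M = (9/2, 6)
B = (5, 2)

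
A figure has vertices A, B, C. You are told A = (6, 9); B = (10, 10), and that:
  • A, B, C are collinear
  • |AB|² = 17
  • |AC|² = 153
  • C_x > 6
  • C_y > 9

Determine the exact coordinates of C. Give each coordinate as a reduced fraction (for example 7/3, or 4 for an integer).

1. C_x = 18  [[A, B, C are collinear ⇒ -1x+4y-30=0] ∩ [|C−(6, 9)|²=153]]
2. C_y = 12  [[A, B, C are collinear ⇒ -1x+4y-30=0] ∩ [|C−(6, 9)|²=153]]
   so C = (18, 12)

C = (18, 12)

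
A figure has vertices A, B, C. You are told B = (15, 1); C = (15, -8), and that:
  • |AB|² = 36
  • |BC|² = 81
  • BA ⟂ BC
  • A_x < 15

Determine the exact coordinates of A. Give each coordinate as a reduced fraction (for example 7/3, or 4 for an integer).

1. A_x = 9  [[BA ⟂ BC ⇒ -9y+9=0] ∩ [|A−(15, 1)|²=36]]
2. A_y = 1  [[BA ⟂ BC ⇒ -9y+9=0] ∩ [|A−(15, 1)|²=36]]
   so A = (9, 1)

A = (9, 1)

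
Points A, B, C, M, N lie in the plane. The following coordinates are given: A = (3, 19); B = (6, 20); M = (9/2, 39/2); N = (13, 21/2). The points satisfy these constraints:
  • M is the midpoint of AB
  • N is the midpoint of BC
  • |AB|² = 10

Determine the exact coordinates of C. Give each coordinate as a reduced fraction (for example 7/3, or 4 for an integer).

C = (20, 1)

1. C_x = 20  [C = 2·N−B = 2·(13, 21/2)−(6, 20)]
2. C_y = 1  [C = 2·N−B = 2·(13, 21/2)−(6, 20)]
   so C = (20, 1)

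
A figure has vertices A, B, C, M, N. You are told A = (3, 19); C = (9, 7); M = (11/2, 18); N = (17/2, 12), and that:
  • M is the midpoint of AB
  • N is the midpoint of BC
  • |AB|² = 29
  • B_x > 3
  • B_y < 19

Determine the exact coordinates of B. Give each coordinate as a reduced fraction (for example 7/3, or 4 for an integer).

B = (8, 17)

1. B_x = 8  [B = 2·M−A = 2·(11/2, 18)−(3, 19)]
2. B_y = 17  [B = 2·M−A = 2·(11/2, 18)−(3, 19)]
   so B = (8, 17)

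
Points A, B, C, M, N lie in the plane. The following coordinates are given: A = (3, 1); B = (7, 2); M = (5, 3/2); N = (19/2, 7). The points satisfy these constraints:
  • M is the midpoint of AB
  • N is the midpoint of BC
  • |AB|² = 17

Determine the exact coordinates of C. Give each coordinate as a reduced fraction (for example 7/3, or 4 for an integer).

1. C_x = 12  [C = 2·N−B = 2·(19/2, 7)−(7, 2)]
2. C_y = 12  [C = 2·N−B = 2·(19/2, 7)−(7, 2)]
   so C = (12, 12)

C = (12, 12)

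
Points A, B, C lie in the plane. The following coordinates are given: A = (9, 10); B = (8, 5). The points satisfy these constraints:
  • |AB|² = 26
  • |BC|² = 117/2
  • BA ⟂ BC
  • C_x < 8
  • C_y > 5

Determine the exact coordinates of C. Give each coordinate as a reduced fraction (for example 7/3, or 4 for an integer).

1. C_x = 1/2  [[BA ⟂ BC ⇒ 1x+5y-33=0] ∩ [|C−(8, 5)|²=117/2]]
2. C_y = 13/2  [[BA ⟂ BC ⇒ 1x+5y-33=0] ∩ [|C−(8, 5)|²=117/2]]
   so C = (1/2, 13/2)

C = (1/2, 13/2)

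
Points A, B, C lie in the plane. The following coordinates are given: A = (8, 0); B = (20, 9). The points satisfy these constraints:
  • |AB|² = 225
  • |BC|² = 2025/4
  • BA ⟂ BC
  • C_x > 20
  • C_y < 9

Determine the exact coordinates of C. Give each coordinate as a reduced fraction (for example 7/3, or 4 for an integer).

C = (67/2, -9)

1. C_x = 67/2  [[BA ⟂ BC ⇒ -12x-9y+321=0] ∩ [|C−(20, 9)|²=2025/4]]
2. C_y = -9  [[BA ⟂ BC ⇒ -12x-9y+321=0] ∩ [|C−(20, 9)|²=2025/4]]
   so C = (67/2, -9)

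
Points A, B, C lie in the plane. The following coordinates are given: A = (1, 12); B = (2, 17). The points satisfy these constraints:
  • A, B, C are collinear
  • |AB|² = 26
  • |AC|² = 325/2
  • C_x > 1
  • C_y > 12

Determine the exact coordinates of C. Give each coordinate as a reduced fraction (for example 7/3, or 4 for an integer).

1. C_x = 7/2  [[A, B, C are collinear ⇒ -5x+1y-7=0] ∩ [|C−(1, 12)|²=325/2]]
2. C_y = 49/2  [[A, B, C are collinear ⇒ -5x+1y-7=0] ∩ [|C−(1, 12)|²=325/2]]
   so C = (7/2, 49/2)

C = (7/2, 49/2)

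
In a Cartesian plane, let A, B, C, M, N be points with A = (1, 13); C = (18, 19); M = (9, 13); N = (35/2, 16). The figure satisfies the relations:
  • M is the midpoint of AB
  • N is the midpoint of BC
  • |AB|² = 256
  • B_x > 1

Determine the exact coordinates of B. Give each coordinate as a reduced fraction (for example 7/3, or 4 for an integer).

B = (17, 13)

1. B_x = 17  [B = 2·M−A = 2·(9, 13)−(1, 13)]
2. B_y = 13  [B = 2·M−A = 2·(9, 13)−(1, 13)]
   so B = (17, 13)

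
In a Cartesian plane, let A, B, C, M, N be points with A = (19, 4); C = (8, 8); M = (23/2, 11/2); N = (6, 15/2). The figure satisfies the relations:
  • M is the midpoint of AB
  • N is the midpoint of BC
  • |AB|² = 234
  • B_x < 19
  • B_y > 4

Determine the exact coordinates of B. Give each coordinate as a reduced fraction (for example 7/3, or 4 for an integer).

B = (4, 7)

1. B_x = 4  [B = 2·M−A = 2·(23/2, 11/2)−(19, 4)]
2. B_y = 7  [B = 2·M−A = 2·(23/2, 11/2)−(19, 4)]
   so B = (4, 7)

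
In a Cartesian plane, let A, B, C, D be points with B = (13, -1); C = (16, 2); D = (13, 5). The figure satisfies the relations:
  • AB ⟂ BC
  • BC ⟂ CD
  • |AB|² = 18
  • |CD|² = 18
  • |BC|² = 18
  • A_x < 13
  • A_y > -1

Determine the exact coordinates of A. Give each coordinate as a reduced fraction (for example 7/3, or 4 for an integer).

1. A_x = 10  [[AB ⟂ BC ⇒ -3x-3y+36=0] ∩ [|A−(13, -1)|²=18]]
2. A_y = 2  [[AB ⟂ BC ⇒ -3x-3y+36=0] ∩ [|A−(13, -1)|²=18]]
   so A = (10, 2)

A = (10, 2)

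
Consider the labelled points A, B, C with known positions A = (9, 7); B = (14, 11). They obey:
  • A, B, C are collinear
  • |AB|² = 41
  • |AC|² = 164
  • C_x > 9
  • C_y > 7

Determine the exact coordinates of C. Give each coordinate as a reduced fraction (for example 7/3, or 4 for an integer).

C = (19, 15)

1. C_x = 19  [[A, B, C are collinear ⇒ -4x+5y+1=0] ∩ [|C−(9, 7)|²=164]]
2. C_y = 15  [[A, B, C are collinear ⇒ -4x+5y+1=0] ∩ [|C−(9, 7)|²=164]]
   so C = (19, 15)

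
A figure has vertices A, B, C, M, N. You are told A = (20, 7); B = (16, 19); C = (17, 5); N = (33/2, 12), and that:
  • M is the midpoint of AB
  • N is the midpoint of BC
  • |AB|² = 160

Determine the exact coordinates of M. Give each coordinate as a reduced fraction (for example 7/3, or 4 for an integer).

1. M_x = 18  [2·M = A+B = (20, 7)+(16, 19)]
2. M_y = 13  [2·M = A+B = (20, 7)+(16, 19)]
   so M = (18, 13)

M = (18, 13)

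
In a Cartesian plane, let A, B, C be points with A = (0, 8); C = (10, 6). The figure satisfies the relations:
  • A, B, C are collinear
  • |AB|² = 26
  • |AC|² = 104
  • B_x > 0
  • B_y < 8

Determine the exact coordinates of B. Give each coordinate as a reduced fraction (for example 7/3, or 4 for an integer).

1. B_x = 5  [[A, B, C are collinear ⇒ -2x-10y+80=0] ∩ [|B−(0, 8)|²=26]]
2. B_y = 7  [[A, B, C are collinear ⇒ -2x-10y+80=0] ∩ [|B−(0, 8)|²=26]]
   so B = (5, 7)

B = (5, 7)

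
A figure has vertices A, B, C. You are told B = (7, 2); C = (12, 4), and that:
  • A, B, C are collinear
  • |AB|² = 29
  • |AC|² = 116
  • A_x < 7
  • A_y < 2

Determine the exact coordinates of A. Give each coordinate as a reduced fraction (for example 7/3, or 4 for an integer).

A = (2, 0)

1. A_x = 2  [[A, B, C are collinear ⇒ -2x+5y+4=0] ∩ [|A−(7, 2)|²=29]]
2. A_y = 0  [[A, B, C are collinear ⇒ -2x+5y+4=0] ∩ [|A−(7, 2)|²=29]]
   so A = (2, 0)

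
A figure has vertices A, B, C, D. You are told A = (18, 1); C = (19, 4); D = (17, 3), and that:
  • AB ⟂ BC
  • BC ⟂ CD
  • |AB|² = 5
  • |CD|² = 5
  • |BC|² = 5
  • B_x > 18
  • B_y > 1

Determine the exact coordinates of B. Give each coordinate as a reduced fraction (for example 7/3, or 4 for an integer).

1. B_x = 20  [[BC ⟂ CD ⇒ 2x+1y-42=0] ∩ [|B−(18, 1)|²=5]]
2. B_y = 2  [[BC ⟂ CD ⇒ 2x+1y-42=0] ∩ [|B−(18, 1)|²=5]]
   so B = (20, 2)

B = (20, 2)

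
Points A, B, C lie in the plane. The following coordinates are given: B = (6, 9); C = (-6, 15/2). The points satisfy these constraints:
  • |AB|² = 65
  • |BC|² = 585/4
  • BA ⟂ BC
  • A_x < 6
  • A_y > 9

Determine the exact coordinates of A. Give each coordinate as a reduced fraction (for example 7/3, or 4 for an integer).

A = (5, 17)

1. A_x = 5  [[BA ⟂ BC ⇒ -12x-3/2y+171/2=0] ∩ [|A−(6, 9)|²=65]]
2. A_y = 17  [[BA ⟂ BC ⇒ -12x-3/2y+171/2=0] ∩ [|A−(6, 9)|²=65]]
   so A = (5, 17)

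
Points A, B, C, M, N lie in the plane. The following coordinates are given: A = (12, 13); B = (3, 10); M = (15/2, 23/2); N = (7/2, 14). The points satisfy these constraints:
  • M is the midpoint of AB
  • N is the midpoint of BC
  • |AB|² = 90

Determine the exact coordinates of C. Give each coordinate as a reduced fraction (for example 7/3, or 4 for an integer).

1. C_x = 4  [C = 2·N−B = 2·(7/2, 14)−(3, 10)]
2. C_y = 18  [C = 2·N−B = 2·(7/2, 14)−(3, 10)]
   so C = (4, 18)

C = (4, 18)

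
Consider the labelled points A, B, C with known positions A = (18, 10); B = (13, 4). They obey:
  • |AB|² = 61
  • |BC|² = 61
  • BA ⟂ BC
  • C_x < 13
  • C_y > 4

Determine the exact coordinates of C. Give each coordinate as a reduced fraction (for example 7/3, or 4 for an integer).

C = (7, 9)

1. C_x = 7  [[BA ⟂ BC ⇒ 5x+6y-89=0] ∩ [|C−(13, 4)|²=61]]
2. C_y = 9  [[BA ⟂ BC ⇒ 5x+6y-89=0] ∩ [|C−(13, 4)|²=61]]
   so C = (7, 9)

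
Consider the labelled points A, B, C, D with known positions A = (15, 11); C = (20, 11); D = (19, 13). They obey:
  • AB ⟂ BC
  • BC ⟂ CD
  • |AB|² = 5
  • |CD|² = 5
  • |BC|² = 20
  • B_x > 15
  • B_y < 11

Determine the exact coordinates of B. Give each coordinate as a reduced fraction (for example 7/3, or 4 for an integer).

1. B_x = 16  [[BC ⟂ CD ⇒ 1x-2y+2=0] ∩ [|B−(15, 11)|²=5]]
2. B_y = 9  [[BC ⟂ CD ⇒ 1x-2y+2=0] ∩ [|B−(15, 11)|²=5]]
   so B = (16, 9)

B = (16, 9)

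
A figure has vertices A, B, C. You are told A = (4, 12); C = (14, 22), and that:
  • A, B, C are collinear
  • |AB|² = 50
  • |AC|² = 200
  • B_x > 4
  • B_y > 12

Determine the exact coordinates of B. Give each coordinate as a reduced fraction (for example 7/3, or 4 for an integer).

1. B_x = 9  [[A, B, C are collinear ⇒ 10x-10y+80=0] ∩ [|B−(4, 12)|²=50]]
2. B_y = 17  [[A, B, C are collinear ⇒ 10x-10y+80=0] ∩ [|B−(4, 12)|²=50]]
   so B = (9, 17)

B = (9, 17)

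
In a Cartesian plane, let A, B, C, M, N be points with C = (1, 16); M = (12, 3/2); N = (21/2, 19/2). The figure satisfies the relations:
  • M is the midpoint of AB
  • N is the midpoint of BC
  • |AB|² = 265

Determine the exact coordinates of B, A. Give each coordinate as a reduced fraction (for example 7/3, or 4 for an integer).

1. B_x = 20  [B = 2·N−C = 2·(21/2, 19/2)−(1, 16)]
2. B_y = 3  [B = 2·N−C = 2·(21/2, 19/2)−(1, 16)]
   so B = (20, 3)
3. A_x = 4  [A = 2·M−B = 2·(12, 3/2)−(20, 3)]
4. A_y = 0  [A = 2·M−B = 2·(12, 3/2)−(20, 3)]
   so A = (4, 0)

B = (20, 3)
A = (4, 0)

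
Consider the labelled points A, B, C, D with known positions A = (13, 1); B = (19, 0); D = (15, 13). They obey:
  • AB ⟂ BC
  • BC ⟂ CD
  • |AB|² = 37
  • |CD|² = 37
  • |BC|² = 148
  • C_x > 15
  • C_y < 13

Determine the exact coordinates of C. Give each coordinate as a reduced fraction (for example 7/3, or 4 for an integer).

C = (21, 12)

1. C_x = 21  [[AB ⟂ BC ⇒ 6x-1y-114=0] ∩ [|C−(15, 13)|²=37]]
2. C_y = 12  [[AB ⟂ BC ⇒ 6x-1y-114=0] ∩ [|C−(15, 13)|²=37]]
   so C = (21, 12)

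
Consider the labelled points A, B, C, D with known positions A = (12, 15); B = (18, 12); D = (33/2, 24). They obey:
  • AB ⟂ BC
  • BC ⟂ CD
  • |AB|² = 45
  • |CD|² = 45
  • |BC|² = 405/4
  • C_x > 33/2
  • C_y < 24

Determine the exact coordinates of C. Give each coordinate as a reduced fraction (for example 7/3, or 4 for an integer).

C = (45/2, 21)

1. C_x = 45/2  [[AB ⟂ BC ⇒ 6x-3y-72=0] ∩ [|C−(33/2, 24)|²=45]]
2. C_y = 21  [[AB ⟂ BC ⇒ 6x-3y-72=0] ∩ [|C−(33/2, 24)|²=45]]
   so C = (45/2, 21)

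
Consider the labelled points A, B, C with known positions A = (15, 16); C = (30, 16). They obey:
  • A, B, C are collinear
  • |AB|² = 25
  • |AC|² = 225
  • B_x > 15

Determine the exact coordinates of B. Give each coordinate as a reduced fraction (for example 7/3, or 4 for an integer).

B = (20, 16)

1. B_x = 20  [[A, B, C are collinear ⇒ -15y+240=0] ∩ [|B−(15, 16)|²=25]]
2. B_y = 16  [[A, B, C are collinear ⇒ -15y+240=0] ∩ [|B−(15, 16)|²=25]]
   so B = (20, 16)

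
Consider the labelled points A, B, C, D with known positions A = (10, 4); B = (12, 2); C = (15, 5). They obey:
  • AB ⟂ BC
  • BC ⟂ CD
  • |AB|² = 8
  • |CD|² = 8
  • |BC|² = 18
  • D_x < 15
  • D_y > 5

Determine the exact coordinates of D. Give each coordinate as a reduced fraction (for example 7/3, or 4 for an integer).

D = (13, 7)

1. D_x = 13  [[BC ⟂ CD ⇒ 3x+3y-60=0] ∩ [|D−(15, 5)|²=8]]
2. D_y = 7  [[BC ⟂ CD ⇒ 3x+3y-60=0] ∩ [|D−(15, 5)|²=8]]
   so D = (13, 7)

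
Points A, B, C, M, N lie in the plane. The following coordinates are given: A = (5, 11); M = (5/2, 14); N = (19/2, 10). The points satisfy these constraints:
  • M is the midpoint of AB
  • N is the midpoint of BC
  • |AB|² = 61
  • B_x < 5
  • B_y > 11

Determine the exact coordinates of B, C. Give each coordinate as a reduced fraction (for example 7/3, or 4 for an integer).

1. B_x = 0  [B = 2·M−A = 2·(5/2, 14)−(5, 11)]
2. B_y = 17  [B = 2·M−A = 2·(5/2, 14)−(5, 11)]
   so B = (0, 17)
3. C_x = 19  [C = 2·N−B = 2·(19/2, 10)−(0, 17)]
4. C_y = 3  [C = 2·N−B = 2·(19/2, 10)−(0, 17)]
   so C = (19, 3)

B = (0, 17)
C = (19, 3)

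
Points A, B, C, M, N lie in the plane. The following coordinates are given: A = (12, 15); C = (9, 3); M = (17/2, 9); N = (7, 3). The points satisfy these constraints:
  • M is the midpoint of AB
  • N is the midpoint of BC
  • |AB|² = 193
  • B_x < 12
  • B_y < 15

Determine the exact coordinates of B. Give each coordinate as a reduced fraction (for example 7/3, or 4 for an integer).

B = (5, 3)

1. B_x = 5  [B = 2·M−A = 2·(17/2, 9)−(12, 15)]
2. B_y = 3  [B = 2·M−A = 2·(17/2, 9)−(12, 15)]
   so B = (5, 3)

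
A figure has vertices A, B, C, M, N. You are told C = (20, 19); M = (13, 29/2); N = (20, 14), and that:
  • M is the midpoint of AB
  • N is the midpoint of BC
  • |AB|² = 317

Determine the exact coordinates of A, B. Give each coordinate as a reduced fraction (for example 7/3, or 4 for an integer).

1. B_x = 20  [B = 2·N−C = 2·(20, 14)−(20, 19)]
2. B_y = 9  [B = 2·N−C = 2·(20, 14)−(20, 19)]
   so B = (20, 9)
3. A_x = 6  [A = 2·M−B = 2·(13, 29/2)−(20, 9)]
4. A_y = 20  [A = 2·M−B = 2·(13, 29/2)−(20, 9)]
   so A = (6, 20)

A = (6, 20)
B = (20, 9)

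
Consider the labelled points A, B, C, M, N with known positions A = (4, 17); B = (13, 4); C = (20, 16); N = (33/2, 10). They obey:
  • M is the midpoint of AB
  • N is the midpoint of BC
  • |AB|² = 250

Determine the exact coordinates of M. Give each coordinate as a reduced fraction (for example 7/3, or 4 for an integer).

M = (17/2, 21/2)

1. M_x = 17/2  [2·M = A+B = (4, 17)+(13, 4)]
2. M_y = 21/2  [2·M = A+B = (4, 17)+(13, 4)]
   so M = (17/2, 21/2)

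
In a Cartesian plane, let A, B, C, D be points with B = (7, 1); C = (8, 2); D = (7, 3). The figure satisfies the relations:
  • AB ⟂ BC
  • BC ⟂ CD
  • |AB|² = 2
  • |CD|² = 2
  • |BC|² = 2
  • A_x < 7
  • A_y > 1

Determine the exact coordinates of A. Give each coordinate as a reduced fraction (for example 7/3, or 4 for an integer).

1. A_x = 6  [[AB ⟂ BC ⇒ -1x-1y+8=0] ∩ [|A−(7, 1)|²=2]]
2. A_y = 2  [[AB ⟂ BC ⇒ -1x-1y+8=0] ∩ [|A−(7, 1)|²=2]]
   so A = (6, 2)

A = (6, 2)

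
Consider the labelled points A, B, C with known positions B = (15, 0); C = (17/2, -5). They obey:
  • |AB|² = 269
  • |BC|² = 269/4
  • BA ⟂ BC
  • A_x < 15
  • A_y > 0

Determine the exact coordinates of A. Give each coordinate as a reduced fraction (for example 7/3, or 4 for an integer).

1. A_x = 5  [[BA ⟂ BC ⇒ -13/2x-5y+195/2=0] ∩ [|A−(15, 0)|²=269]]
2. A_y = 13  [[BA ⟂ BC ⇒ -13/2x-5y+195/2=0] ∩ [|A−(15, 0)|²=269]]
   so A = (5, 13)

A = (5, 13)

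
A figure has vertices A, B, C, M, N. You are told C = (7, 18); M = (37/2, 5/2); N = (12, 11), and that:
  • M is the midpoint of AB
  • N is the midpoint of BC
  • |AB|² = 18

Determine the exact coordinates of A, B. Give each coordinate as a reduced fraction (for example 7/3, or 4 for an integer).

A = (20, 1)
B = (17, 4)

1. B_x = 17  [B = 2·N−C = 2·(12, 11)−(7, 18)]
2. B_y = 4  [B = 2·N−C = 2·(12, 11)−(7, 18)]
   so B = (17, 4)
3. A_x = 20  [A = 2·M−B = 2·(37/2, 5/2)−(17, 4)]
4. A_y = 1  [A = 2·M−B = 2·(37/2, 5/2)−(17, 4)]
   so A = (20, 1)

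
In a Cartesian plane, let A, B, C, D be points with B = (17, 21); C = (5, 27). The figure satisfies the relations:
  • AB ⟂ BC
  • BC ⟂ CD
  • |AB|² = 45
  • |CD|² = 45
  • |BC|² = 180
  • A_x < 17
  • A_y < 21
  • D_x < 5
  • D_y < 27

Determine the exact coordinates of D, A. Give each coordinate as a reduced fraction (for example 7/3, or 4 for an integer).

1. D_x = 2  [[BC ⟂ CD ⇒ -12x+6y-102=0] ∩ [|D−(5, 27)|²=45]]
2. D_y = 21  [[BC ⟂ CD ⇒ -12x+6y-102=0] ∩ [|D−(5, 27)|²=45]]
   so D = (2, 21)
3. A_x = 14  [[AB ⟂ BC ⇒ 12x-6y-78=0] ∩ [|A−(17, 21)|²=45]]
4. A_y = 15  [[AB ⟂ BC ⇒ 12x-6y-78=0] ∩ [|A−(17, 21)|²=45]]
   so A = (14, 15)

D = (2, 21)
A = (14, 15)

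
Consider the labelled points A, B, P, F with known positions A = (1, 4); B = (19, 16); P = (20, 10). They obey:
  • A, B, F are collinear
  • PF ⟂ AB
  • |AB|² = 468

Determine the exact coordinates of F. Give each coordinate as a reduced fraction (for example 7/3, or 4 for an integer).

F = (220/13, 190/13)

1. F_x = 220/13  [[A, B, F are collinear ⇒ -12x+18y-60=0] ∩ [PF ⟂ AB ⇒ 18x+12y-480=0]]
2. F_y = 190/13  [[A, B, F are collinear ⇒ -12x+18y-60=0] ∩ [PF ⟂ AB ⇒ 18x+12y-480=0]]
   so F = (220/13, 190/13)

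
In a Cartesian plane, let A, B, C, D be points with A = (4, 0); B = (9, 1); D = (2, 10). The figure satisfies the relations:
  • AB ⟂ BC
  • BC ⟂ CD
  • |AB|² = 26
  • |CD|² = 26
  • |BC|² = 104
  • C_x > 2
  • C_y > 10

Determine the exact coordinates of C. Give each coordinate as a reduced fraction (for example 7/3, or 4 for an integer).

1. C_x = 7  [[AB ⟂ BC ⇒ 5x+1y-46=0] ∩ [|C−(2, 10)|²=26]]
2. C_y = 11  [[AB ⟂ BC ⇒ 5x+1y-46=0] ∩ [|C−(2, 10)|²=26]]
   so C = (7, 11)

C = (7, 11)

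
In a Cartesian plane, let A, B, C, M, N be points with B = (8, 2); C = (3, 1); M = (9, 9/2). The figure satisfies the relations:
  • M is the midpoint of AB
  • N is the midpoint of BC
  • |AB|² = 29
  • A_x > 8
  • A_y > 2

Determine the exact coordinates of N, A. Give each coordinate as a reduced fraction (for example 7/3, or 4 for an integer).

N = (11/2, 3/2)
A = (10, 7)

1. A_x = 10  [A = 2·M−B = 2·(9, 9/2)−(8, 2)]
2. A_y = 7  [A = 2·M−B = 2·(9, 9/2)−(8, 2)]
   so A = (10, 7)
3. N_x = 11/2  [2·N = B+C = (8, 2)+(3, 1)]
4. N_y = 3/2  [2·N = B+C = (8, 2)+(3, 1)]
   so N = (11/2, 3/2)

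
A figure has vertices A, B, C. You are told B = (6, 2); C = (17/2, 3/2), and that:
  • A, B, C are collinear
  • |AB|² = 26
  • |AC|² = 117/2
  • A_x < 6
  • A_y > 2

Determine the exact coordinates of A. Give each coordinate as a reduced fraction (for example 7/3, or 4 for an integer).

A = (1, 3)

1. A_x = 1  [[A, B, C are collinear ⇒ 1/2x+5/2y-8=0] ∩ [|A−(6, 2)|²=26]]
2. A_y = 3  [[A, B, C are collinear ⇒ 1/2x+5/2y-8=0] ∩ [|A−(6, 2)|²=26]]
   so A = (1, 3)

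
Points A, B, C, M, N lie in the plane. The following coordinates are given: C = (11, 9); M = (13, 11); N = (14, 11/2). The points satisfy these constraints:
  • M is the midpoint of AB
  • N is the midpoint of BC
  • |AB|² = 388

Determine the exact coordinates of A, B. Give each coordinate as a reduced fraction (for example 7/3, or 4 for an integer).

A = (9, 20)
B = (17, 2)

1. B_x = 17  [B = 2·N−C = 2·(14, 11/2)−(11, 9)]
2. B_y = 2  [B = 2·N−C = 2·(14, 11/2)−(11, 9)]
   so B = (17, 2)
3. A_x = 9  [A = 2·M−B = 2·(13, 11)−(17, 2)]
4. A_y = 20  [A = 2·M−B = 2·(13, 11)−(17, 2)]
   so A = (9, 20)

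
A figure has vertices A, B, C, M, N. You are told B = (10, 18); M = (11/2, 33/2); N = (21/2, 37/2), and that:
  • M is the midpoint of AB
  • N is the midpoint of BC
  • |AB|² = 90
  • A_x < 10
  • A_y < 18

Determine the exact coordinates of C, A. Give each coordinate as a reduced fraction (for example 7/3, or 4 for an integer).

C = (11, 19)
A = (1, 15)

1. A_x = 1  [A = 2·M−B = 2·(11/2, 33/2)−(10, 18)]
2. A_y = 15  [A = 2·M−B = 2·(11/2, 33/2)−(10, 18)]
   so A = (1, 15)
3. C_x = 11  [C = 2·N−B = 2·(21/2, 37/2)−(10, 18)]
4. C_y = 19  [C = 2·N−B = 2·(21/2, 37/2)−(10, 18)]
   so C = (11, 19)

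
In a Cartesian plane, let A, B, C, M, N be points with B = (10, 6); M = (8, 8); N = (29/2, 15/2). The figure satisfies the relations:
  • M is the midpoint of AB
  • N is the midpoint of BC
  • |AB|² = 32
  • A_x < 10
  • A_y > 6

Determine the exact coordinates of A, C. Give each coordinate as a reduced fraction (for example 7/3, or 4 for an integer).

1. A_x = 6  [A = 2·M−B = 2·(8, 8)−(10, 6)]
2. A_y = 10  [A = 2·M−B = 2·(8, 8)−(10, 6)]
   so A = (6, 10)
3. C_x = 19  [C = 2·N−B = 2·(29/2, 15/2)−(10, 6)]
4. C_y = 9  [C = 2·N−B = 2·(29/2, 15/2)−(10, 6)]
   so C = (19, 9)

A = (6, 10)
C = (19, 9)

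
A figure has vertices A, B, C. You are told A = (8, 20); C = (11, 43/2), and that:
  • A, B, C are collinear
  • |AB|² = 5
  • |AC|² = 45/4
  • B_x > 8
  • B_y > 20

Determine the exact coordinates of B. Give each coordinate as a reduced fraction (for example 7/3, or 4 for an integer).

B = (10, 21)

1. B_x = 10  [[A, B, C are collinear ⇒ 3/2x-3y+48=0] ∩ [|B−(8, 20)|²=5]]
2. B_y = 21  [[A, B, C are collinear ⇒ 3/2x-3y+48=0] ∩ [|B−(8, 20)|²=5]]
   so B = (10, 21)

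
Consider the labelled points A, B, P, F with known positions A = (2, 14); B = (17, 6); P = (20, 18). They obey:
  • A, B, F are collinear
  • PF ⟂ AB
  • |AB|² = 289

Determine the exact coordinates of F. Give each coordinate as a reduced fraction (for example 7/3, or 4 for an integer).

F = (244/17, 126/17)

1. F_x = 244/17  [[A, B, F are collinear ⇒ 8x+15y-226=0] ∩ [PF ⟂ AB ⇒ 15x-8y-156=0]]
2. F_y = 126/17  [[A, B, F are collinear ⇒ 8x+15y-226=0] ∩ [PF ⟂ AB ⇒ 15x-8y-156=0]]
   so F = (244/17, 126/17)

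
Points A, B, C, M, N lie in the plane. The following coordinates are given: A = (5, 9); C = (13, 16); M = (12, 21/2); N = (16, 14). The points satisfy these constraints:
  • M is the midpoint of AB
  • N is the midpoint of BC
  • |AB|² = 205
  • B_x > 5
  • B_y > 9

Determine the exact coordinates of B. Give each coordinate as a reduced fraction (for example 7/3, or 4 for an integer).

1. B_x = 19  [B = 2·M−A = 2·(12, 21/2)−(5, 9)]
2. B_y = 12  [B = 2·M−A = 2·(12, 21/2)−(5, 9)]
   so B = (19, 12)

B = (19, 12)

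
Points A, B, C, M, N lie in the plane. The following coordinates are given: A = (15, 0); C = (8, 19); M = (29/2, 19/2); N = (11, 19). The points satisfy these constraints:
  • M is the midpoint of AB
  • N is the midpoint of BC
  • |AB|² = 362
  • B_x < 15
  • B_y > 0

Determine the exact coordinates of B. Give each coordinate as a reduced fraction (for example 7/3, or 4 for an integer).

1. B_x = 14  [B = 2·M−A = 2·(29/2, 19/2)−(15, 0)]
2. B_y = 19  [B = 2·M−A = 2·(29/2, 19/2)−(15, 0)]
   so B = (14, 19)

B = (14, 19)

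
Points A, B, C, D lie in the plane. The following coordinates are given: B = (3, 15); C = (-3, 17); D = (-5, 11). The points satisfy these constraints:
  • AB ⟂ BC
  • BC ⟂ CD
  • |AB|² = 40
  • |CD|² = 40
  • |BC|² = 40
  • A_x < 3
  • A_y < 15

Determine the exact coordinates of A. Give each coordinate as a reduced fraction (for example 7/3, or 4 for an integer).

1. A_x = 1  [[AB ⟂ BC ⇒ 6x-2y+12=0] ∩ [|A−(3, 15)|²=40]]
2. A_y = 9  [[AB ⟂ BC ⇒ 6x-2y+12=0] ∩ [|A−(3, 15)|²=40]]
   so A = (1, 9)

A = (1, 9)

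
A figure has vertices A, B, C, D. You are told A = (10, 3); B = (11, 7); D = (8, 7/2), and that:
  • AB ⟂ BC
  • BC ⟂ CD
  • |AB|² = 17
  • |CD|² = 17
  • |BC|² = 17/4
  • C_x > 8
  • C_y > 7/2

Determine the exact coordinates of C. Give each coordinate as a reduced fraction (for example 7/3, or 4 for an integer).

C = (9, 15/2)

1. C_x = 9  [[AB ⟂ BC ⇒ 1x+4y-39=0] ∩ [|C−(8, 7/2)|²=17]]
2. C_y = 15/2  [[AB ⟂ BC ⇒ 1x+4y-39=0] ∩ [|C−(8, 7/2)|²=17]]
   so C = (9, 15/2)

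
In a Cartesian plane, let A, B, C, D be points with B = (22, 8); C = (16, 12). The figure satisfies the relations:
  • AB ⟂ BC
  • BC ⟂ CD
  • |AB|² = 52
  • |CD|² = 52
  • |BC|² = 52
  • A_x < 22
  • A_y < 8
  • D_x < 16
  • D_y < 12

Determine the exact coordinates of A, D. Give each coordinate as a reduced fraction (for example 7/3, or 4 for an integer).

A = (18, 2)
D = (12, 6)

1. A_x = 18  [[AB ⟂ BC ⇒ 6x-4y-100=0] ∩ [|A−(22, 8)|²=52]]
2. A_y = 2  [[AB ⟂ BC ⇒ 6x-4y-100=0] ∩ [|A−(22, 8)|²=52]]
   so A = (18, 2)
3. D_x = 12  [[BC ⟂ CD ⇒ -6x+4y+48=0] ∩ [|D−(16, 12)|²=52]]
4. D_y = 6  [[BC ⟂ CD ⇒ -6x+4y+48=0] ∩ [|D−(16, 12)|²=52]]
   so D = (12, 6)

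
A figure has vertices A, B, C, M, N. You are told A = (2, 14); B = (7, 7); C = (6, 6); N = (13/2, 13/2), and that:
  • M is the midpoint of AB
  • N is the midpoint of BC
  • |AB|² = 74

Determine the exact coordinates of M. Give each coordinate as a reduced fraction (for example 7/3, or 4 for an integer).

M = (9/2, 21/2)

1. M_x = 9/2  [2·M = A+B = (2, 14)+(7, 7)]
2. M_y = 21/2  [2·M = A+B = (2, 14)+(7, 7)]
   so M = (9/2, 21/2)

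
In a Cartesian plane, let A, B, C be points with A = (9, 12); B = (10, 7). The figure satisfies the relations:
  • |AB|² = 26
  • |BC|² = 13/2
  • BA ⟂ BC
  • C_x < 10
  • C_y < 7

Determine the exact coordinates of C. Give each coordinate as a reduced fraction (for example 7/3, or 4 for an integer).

1. C_x = 15/2  [[BA ⟂ BC ⇒ -1x+5y-25=0] ∩ [|C−(10, 7)|²=13/2]]
2. C_y = 13/2  [[BA ⟂ BC ⇒ -1x+5y-25=0] ∩ [|C−(10, 7)|²=13/2]]
   so C = (15/2, 13/2)

C = (15/2, 13/2)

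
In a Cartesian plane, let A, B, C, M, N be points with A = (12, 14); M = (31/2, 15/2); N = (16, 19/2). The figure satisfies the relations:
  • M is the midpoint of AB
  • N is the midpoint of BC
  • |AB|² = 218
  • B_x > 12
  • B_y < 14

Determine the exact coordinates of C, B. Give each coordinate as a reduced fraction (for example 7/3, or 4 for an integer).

1. B_x = 19  [B = 2·M−A = 2·(31/2, 15/2)−(12, 14)]
2. B_y = 1  [B = 2·M−A = 2·(31/2, 15/2)−(12, 14)]
   so B = (19, 1)
3. C_x = 13  [C = 2·N−B = 2·(16, 19/2)−(19, 1)]
4. C_y = 18  [C = 2·N−B = 2·(16, 19/2)−(19, 1)]
   so C = (13, 18)

C = (13, 18)
B = (19, 1)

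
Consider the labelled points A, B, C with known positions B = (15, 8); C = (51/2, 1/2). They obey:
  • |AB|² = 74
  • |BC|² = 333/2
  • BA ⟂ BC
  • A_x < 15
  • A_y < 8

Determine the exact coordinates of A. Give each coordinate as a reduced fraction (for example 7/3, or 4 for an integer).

1. A_x = 10  [[BA ⟂ BC ⇒ 21/2x-15/2y-195/2=0] ∩ [|A−(15, 8)|²=74]]
2. A_y = 1  [[BA ⟂ BC ⇒ 21/2x-15/2y-195/2=0] ∩ [|A−(15, 8)|²=74]]
   so A = (10, 1)

A = (10, 1)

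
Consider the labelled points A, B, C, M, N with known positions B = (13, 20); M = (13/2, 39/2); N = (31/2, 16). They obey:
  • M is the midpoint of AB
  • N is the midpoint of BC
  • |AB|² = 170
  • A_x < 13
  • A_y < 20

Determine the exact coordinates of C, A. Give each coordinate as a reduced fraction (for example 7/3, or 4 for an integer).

C = (18, 12)
A = (0, 19)

1. A_x = 0  [A = 2·M−B = 2·(13/2, 39/2)−(13, 20)]
2. A_y = 19  [A = 2·M−B = 2·(13/2, 39/2)−(13, 20)]
   so A = (0, 19)
3. C_x = 18  [C = 2·N−B = 2·(31/2, 16)−(13, 20)]
4. C_y = 12  [C = 2·N−B = 2·(31/2, 16)−(13, 20)]
   so C = (18, 12)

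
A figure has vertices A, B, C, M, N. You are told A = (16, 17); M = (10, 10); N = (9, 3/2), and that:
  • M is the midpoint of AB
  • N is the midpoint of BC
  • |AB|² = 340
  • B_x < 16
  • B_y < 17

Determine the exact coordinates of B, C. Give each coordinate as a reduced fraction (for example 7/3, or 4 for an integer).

1. B_x = 4  [B = 2·M−A = 2·(10, 10)−(16, 17)]
2. B_y = 3  [B = 2·M−A = 2·(10, 10)−(16, 17)]
   so B = (4, 3)
3. C_x = 14  [C = 2·N−B = 2·(9, 3/2)−(4, 3)]
4. C_y = 0  [C = 2·N−B = 2·(9, 3/2)−(4, 3)]
   so C = (14, 0)

B = (4, 3)
C = (14, 0)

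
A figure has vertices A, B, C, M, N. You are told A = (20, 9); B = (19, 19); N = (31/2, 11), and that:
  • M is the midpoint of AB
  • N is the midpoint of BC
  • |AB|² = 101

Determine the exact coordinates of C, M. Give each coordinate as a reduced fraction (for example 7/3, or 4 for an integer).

1. M_x = 39/2  [2·M = A+B = (20, 9)+(19, 19)]
2. M_y = 14  [2·M = A+B = (20, 9)+(19, 19)]
   so M = (39/2, 14)
3. C_x = 12  [C = 2·N−B = 2·(31/2, 11)−(19, 19)]
4. C_y = 3  [C = 2·N−B = 2·(31/2, 11)−(19, 19)]
   so C = (12, 3)

C = (12, 3)
M = (39/2, 14)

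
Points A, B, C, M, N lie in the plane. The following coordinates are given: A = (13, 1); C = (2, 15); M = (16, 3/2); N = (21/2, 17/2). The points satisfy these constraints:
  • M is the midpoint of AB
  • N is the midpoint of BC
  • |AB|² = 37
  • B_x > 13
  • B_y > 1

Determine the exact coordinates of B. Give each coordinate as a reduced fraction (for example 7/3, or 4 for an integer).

B = (19, 2)

1. B_x = 19  [B = 2·M−A = 2·(16, 3/2)−(13, 1)]
2. B_y = 2  [B = 2·M−A = 2·(16, 3/2)−(13, 1)]
   so B = (19, 2)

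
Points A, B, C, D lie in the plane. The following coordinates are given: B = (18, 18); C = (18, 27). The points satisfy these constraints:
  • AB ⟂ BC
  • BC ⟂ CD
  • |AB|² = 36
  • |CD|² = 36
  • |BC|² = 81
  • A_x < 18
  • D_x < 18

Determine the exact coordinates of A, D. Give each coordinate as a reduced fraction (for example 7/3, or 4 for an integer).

A = (12, 18)
D = (12, 27)

1. A_x = 12  [[AB ⟂ BC ⇒ -9y+162=0] ∩ [|A−(18, 18)|²=36]]
2. A_y = 18  [[AB ⟂ BC ⇒ -9y+162=0] ∩ [|A−(18, 18)|²=36]]
   so A = (12, 18)
3. D_x = 12  [[BC ⟂ CD ⇒ 9y-243=0] ∩ [|D−(18, 27)|²=36]]
4. D_y = 27  [[BC ⟂ CD ⇒ 9y-243=0] ∩ [|D−(18, 27)|²=36]]
   so D = (12, 27)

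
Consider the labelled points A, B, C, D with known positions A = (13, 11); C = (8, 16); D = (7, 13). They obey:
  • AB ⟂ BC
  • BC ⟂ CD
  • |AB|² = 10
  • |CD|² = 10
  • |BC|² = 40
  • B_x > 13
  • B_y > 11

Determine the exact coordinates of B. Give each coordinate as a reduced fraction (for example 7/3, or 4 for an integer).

B = (14, 14)

1. B_x = 14  [[BC ⟂ CD ⇒ 1x+3y-56=0] ∩ [|B−(13, 11)|²=10]]
2. B_y = 14  [[BC ⟂ CD ⇒ 1x+3y-56=0] ∩ [|B−(13, 11)|²=10]]
   so B = (14, 14)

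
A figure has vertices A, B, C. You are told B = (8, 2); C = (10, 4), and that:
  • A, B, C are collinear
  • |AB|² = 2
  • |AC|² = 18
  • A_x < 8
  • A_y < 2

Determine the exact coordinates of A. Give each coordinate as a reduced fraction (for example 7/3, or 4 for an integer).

A = (7, 1)

1. A_x = 7  [[A, B, C are collinear ⇒ -2x+2y+12=0] ∩ [|A−(8, 2)|²=2]]
2. A_y = 1  [[A, B, C are collinear ⇒ -2x+2y+12=0] ∩ [|A−(8, 2)|²=2]]
   so A = (7, 1)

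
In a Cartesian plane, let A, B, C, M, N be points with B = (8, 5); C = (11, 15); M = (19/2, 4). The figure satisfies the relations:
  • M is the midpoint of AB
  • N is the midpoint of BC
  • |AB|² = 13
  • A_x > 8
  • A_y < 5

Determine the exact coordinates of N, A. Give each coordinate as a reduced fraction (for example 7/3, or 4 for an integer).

N = (19/2, 10)
A = (11, 3)

1. A_x = 11  [A = 2·M−B = 2·(19/2, 4)−(8, 5)]
2. A_y = 3  [A = 2·M−B = 2·(19/2, 4)−(8, 5)]
   so A = (11, 3)
3. N_x = 19/2  [2·N = B+C = (8, 5)+(11, 15)]
4. N_y = 10  [2·N = B+C = (8, 5)+(11, 15)]
   so N = (19/2, 10)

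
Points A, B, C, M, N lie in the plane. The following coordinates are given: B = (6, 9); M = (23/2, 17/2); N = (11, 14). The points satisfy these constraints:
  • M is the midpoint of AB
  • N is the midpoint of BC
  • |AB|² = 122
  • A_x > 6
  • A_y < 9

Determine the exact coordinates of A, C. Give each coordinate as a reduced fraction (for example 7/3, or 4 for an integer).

A = (17, 8)
C = (16, 19)

1. A_x = 17  [A = 2·M−B = 2·(23/2, 17/2)−(6, 9)]
2. A_y = 8  [A = 2·M−B = 2·(23/2, 17/2)−(6, 9)]
   so A = (17, 8)
3. C_x = 16  [C = 2·N−B = 2·(11, 14)−(6, 9)]
4. C_y = 19  [C = 2·N−B = 2·(11, 14)−(6, 9)]
   so C = (16, 19)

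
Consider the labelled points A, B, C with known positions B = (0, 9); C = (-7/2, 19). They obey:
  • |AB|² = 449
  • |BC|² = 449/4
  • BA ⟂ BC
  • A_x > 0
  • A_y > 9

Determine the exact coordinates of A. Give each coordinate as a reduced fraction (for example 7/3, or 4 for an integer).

A = (20, 16)

1. A_x = 20  [[BA ⟂ BC ⇒ -7/2x+10y-90=0] ∩ [|A−(0, 9)|²=449]]
2. A_y = 16  [[BA ⟂ BC ⇒ -7/2x+10y-90=0] ∩ [|A−(0, 9)|²=449]]
   so A = (20, 16)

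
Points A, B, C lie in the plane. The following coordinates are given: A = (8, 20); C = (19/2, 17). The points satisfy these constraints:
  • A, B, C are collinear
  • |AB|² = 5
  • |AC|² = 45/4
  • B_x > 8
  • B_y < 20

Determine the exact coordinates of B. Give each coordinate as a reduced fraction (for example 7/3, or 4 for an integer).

B = (9, 18)

1. B_x = 9  [[A, B, C are collinear ⇒ -3x-3/2y+54=0] ∩ [|B−(8, 20)|²=5]]
2. B_y = 18  [[A, B, C are collinear ⇒ -3x-3/2y+54=0] ∩ [|B−(8, 20)|²=5]]
   so B = (9, 18)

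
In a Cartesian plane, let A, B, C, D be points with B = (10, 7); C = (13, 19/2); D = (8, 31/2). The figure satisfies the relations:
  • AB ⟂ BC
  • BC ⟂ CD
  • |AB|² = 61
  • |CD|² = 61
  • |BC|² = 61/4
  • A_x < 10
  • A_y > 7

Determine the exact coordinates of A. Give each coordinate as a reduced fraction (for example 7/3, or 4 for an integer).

1. A_x = 5  [[AB ⟂ BC ⇒ -3x-5/2y+95/2=0] ∩ [|A−(10, 7)|²=61]]
2. A_y = 13  [[AB ⟂ BC ⇒ -3x-5/2y+95/2=0] ∩ [|A−(10, 7)|²=61]]
   so A = (5, 13)

A = (5, 13)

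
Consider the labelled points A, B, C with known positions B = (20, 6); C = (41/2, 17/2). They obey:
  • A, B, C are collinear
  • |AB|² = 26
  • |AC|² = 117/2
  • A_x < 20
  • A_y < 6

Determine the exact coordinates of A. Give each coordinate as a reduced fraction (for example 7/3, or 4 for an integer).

1. A_x = 19  [[A, B, C are collinear ⇒ -5/2x+1/2y+47=0] ∩ [|A−(20, 6)|²=26]]
2. A_y = 1  [[A, B, C are collinear ⇒ -5/2x+1/2y+47=0] ∩ [|A−(20, 6)|²=26]]
   so A = (19, 1)

A = (19, 1)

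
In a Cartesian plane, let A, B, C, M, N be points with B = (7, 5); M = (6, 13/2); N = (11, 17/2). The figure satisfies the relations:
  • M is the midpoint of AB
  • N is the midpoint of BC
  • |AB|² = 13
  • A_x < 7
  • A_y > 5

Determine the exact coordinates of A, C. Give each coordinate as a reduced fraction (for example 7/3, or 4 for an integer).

1. A_x = 5  [A = 2·M−B = 2·(6, 13/2)−(7, 5)]
2. A_y = 8  [A = 2·M−B = 2·(6, 13/2)−(7, 5)]
   so A = (5, 8)
3. C_x = 15  [C = 2·N−B = 2·(11, 17/2)−(7, 5)]
4. C_y = 12  [C = 2·N−B = 2·(11, 17/2)−(7, 5)]
   so C = (15, 12)

A = (5, 8)
C = (15, 12)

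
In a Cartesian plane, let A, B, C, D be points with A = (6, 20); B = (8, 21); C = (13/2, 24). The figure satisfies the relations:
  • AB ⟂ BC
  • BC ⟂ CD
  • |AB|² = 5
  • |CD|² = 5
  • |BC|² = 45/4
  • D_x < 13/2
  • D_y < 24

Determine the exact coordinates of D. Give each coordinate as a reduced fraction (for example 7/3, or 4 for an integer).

1. D_x = 9/2  [[BC ⟂ CD ⇒ -3/2x+3y-249/4=0] ∩ [|D−(13/2, 24)|²=5]]
2. D_y = 23  [[BC ⟂ CD ⇒ -3/2x+3y-249/4=0] ∩ [|D−(13/2, 24)|²=5]]
   so D = (9/2, 23)

D = (9/2, 23)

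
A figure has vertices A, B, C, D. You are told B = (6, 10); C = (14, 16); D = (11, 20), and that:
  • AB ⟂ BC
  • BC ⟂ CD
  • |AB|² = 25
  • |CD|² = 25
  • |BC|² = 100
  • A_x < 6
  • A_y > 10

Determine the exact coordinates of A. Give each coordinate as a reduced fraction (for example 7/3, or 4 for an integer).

1. A_x = 3  [[AB ⟂ BC ⇒ -8x-6y+108=0] ∩ [|A−(6, 10)|²=25]]
2. A_y = 14  [[AB ⟂ BC ⇒ -8x-6y+108=0] ∩ [|A−(6, 10)|²=25]]
   so A = (3, 14)

A = (3, 14)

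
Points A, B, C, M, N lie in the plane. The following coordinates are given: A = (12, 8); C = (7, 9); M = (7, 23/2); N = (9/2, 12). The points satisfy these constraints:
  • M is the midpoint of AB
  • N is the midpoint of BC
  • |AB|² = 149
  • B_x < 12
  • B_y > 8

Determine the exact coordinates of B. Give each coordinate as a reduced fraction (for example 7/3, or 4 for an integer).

1. B_x = 2  [B = 2·M−A = 2·(7, 23/2)−(12, 8)]
2. B_y = 15  [B = 2·M−A = 2·(7, 23/2)−(12, 8)]
   so B = (2, 15)

B = (2, 15)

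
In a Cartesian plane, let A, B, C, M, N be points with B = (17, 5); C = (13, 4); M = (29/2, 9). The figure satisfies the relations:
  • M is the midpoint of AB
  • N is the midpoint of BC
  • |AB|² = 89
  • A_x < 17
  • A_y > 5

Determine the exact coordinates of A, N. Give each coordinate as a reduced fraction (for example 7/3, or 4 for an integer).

A = (12, 13)
N = (15, 9/2)

1. A_x = 12  [A = 2·M−B = 2·(29/2, 9)−(17, 5)]
2. A_y = 13  [A = 2·M−B = 2·(29/2, 9)−(17, 5)]
   so A = (12, 13)
3. N_x = 15  [2·N = B+C = (17, 5)+(13, 4)]
4. N_y = 9/2  [2·N = B+C = (17, 5)+(13, 4)]
   so N = (15, 9/2)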